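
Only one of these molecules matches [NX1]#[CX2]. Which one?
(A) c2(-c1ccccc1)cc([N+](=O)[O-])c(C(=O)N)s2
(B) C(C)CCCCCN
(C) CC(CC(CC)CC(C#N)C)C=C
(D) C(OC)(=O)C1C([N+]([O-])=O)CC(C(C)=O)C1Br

[NX1]#[CX2] describes a nitrogen triple-bonded to a two-connected carbon (a nitrile).
(A) has a primary amide (-C(=O)NH2) but the nitrogen is NX3, not NX1.
(B) has a primary amino group (-NH2) but the nitrogen is NX3 (three connections), not NX1 triple-bonded.
(C) contains a nitrile (-C#N), which satisfies every atom and bond constraint.
(D) has a nitro group (-[N+](=O)[O-]) but there is no C#N triple bond.
So the answer is (C).

C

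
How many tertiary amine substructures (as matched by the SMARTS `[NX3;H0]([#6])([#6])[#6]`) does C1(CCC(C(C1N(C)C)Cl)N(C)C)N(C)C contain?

3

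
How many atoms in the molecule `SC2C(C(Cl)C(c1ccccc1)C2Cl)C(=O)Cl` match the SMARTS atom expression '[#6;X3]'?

7

The query [#6;X3] means: any carbon (aromatic or not) with three total connections.
Check the 17 heavy atoms by environment: 5× C (X4) → no; 3× Cl (X1) → no; 1× C (X3) → match; 1× O (X1) → no; 1× S (X2) → no; 6× c (aromatic, X3) → match.
Summing the matching environments: 1 + 6 = 7 matching atoms.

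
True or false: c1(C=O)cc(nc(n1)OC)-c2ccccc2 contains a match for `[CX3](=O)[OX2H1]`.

False

The pattern [CX3](=O)[OX2H1] describes an sp2 carbon double-bonded to O and single-bonded to an -OH oxygen — a carboxylic acid.
The closest candidate here is an aldehyde (-CHO), but there is no singly-bonded oxygen on the carbonyl carbon. No other fragment satisfies the full query, so there is no match.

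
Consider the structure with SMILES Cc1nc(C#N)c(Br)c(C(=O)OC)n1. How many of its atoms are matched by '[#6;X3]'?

The query [#6;X3] means: any carbon (aromatic or not) with three total connections.
Check the 14 heavy atoms by environment: 2× n (aromatic, X2) → no; 4× c (aromatic, X3) → match; 1× C (X3) → match; 1× O (X1) → no; 1× O (X2) → no; 2× C (X4) → no; 1× Br (X1) → no; 1× C (X2) → no; 1× N (X1) → no.
Summing the matching environments: 4 + 1 = 5 matching atoms.

5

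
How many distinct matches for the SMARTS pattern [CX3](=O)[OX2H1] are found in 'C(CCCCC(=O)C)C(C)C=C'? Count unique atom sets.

0

[CX3](=O)[OX2H1] is the SMARTS for a carboxylic acid: an sp2 carbon double-bonded to O and single-bonded to an -OH oxygen.
No fragment in the molecule satisfies every constraint, giving 0 matches.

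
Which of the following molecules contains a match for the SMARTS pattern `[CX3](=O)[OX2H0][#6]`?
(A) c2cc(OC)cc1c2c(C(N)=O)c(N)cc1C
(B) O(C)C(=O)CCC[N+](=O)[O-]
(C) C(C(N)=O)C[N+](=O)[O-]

B

[CX3](=O)[OX2H0][#6] describes a carbonyl carbon bonded to an oxygen that is itself bonded to carbon (no H on that O) (an ester).
(A) has a methoxy ether (-OCH3) but the ether oxygen is not adjacent to a C=O carbon.
(B) contains a methyl-ester group (-C(=O)OCH3), which satisfies every atom and bond constraint.
(C) has a primary amide (-C(=O)NH2) but the carbonyl is bonded to N, not to an O-C linkage.
So the answer is (B).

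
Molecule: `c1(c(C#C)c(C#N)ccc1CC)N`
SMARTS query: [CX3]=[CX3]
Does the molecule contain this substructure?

The pattern [CX3]=[CX3] describes a non-aromatic C=C double bond between two sp2 carbons — an alkene.
The closest candidate here is an ethynyl group (-C#CH), but the C-C bond is a triple bond, not a double bond. No other fragment satisfies the full query, so there is no match.

No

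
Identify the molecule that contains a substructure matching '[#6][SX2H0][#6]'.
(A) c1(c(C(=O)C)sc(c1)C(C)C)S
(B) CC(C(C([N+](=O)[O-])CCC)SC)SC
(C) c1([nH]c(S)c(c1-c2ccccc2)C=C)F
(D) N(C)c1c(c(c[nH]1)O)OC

B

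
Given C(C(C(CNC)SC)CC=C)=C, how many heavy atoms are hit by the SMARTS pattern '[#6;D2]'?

The query [#6;D2] means: any carbon bonded to exactly two heavy atoms.
Check the 12 heavy atoms by environment: 4× C (D2) → match; 2× C (D3) → no; 1× N (D2) → no; 4× C (D1) → no; 1× S (D2) → no.
That gives 4 matching atoms.

4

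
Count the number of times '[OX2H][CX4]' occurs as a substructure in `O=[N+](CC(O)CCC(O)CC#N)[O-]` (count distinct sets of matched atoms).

2

[OX2H][CX4] is the SMARTS for an aliphatic alcohol: a hydroxyl oxygen bound to an sp3 (X4) carbon.
The molecule carries 2 separate instances of a hydroxyl group (-OH) meeting every constraint; each maps to a distinct set of atoms, giving 2 matches.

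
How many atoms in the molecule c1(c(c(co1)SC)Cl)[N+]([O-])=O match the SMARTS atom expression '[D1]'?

The query [D1] means: atom with exactly one heavy-atom neighbour (degree 1).
Check the 11 heavy atoms by environment: 1× o (aromatic, D2) → no; 1× c (aromatic, D2) → no; 3× c (aromatic, D3) → no; 1× N (charge +1, D3) → no; 1× O (charge -1, D1) → match; 1× O (D1) → match; 1× Cl (D1) → match; 1× S (D2) → no; 1× C (D1) → match.
Summing the matching environments: 1 + 1 + 1 + 1 = 4 matching atoms.

4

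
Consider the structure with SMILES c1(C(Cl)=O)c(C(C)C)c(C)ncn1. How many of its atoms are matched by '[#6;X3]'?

5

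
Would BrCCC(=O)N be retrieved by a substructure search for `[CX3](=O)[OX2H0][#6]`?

No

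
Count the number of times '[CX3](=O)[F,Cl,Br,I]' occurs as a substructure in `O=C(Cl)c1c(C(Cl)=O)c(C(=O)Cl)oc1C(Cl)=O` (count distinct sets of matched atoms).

4

[CX3](=O)[F,Cl,Br,I] is the SMARTS for an acyl halide: a carbonyl carbon bonded to a halogen.
The molecule carries 4 separate instances of an acyl chloride (-C(=O)Cl) meeting every constraint; each maps to a distinct set of atoms, giving 4 matches.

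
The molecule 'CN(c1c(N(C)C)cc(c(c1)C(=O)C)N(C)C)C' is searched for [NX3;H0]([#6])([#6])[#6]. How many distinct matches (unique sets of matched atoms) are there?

[NX3;H0]([#6])([#6])[#6] is the SMARTS for a tertiary amine: a trivalent nitrogen with no H, bonded to three carbons.
The molecule carries 3 separate instances of a dimethylamino group (-N(CH3)2) meeting every constraint; each maps to a distinct set of atoms, giving 3 matches.

3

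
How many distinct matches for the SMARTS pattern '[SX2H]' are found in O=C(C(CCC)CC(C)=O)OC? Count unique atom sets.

[SX2H] is the SMARTS for a thiol: an aliphatic sulfur with two connections, one being H.
No fragment in the molecule satisfies every constraint, giving 0 matches.

0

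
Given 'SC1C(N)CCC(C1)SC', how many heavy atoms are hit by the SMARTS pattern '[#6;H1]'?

3

The query [#6;H1] means: any carbon bearing exactly one hydrogen.
Check the 10 heavy atoms by environment: 3× C (H2) → no; 3× C (H1) → match; 1× S (H1) → no; 1× S (H0) → no; 1× C (H3) → no; 1× N (H2) → no.
That gives 3 matching atoms.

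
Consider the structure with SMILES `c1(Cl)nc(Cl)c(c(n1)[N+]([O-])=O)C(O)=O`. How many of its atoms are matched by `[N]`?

1

The query [N] means: uppercase N matches aliphatic (non-aromatic) nitrogen only.
Check the 14 heavy atoms by environment: 2× n (aromatic) → no; 4× c (aromatic) → no; 1× C → no; 3× O → no; 1× N (charge +1) → match; 1× O (charge -1) → no; 2× Cl → no.
That gives 1 matching atom.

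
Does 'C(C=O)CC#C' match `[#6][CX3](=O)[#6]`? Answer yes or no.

The pattern [#6][CX3](=O)[#6] describes a carbonyl carbon (no H) flanked by two carbons — a ketone.
The closest candidate here is an aldehyde (-CHO), but the carbonyl carbon has H1, so it is not flanked by two carbons. No other fragment satisfies the full query, so there is no match.

No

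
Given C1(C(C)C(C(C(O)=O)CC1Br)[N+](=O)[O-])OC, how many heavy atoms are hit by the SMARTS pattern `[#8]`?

The query [#8] means: #8 matches any oxygen atom.
Check the 16 heavy atoms by environment: 9× C → no; 1× Br → no; 1× N (charge +1) → no; 1× O (charge -1) → match; 4× O → match.
Summing the matching environments: 1 + 4 = 5 matching atoms.

5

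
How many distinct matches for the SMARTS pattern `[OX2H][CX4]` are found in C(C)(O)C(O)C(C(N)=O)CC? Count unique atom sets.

[OX2H][CX4] is the SMARTS for an aliphatic alcohol: a hydroxyl oxygen bound to an sp3 (X4) carbon.
The molecule carries 2 separate instances of a hydroxyl group (-OH) meeting every constraint; each maps to a distinct set of atoms, giving 2 matches.

2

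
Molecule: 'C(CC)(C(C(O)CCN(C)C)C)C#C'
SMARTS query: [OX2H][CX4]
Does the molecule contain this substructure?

The pattern [OX2H][CX4] describes a hydroxyl oxygen bound to an sp3 (X4) carbon — an aliphatic alcohol.
The molecule carries a hydroxyl group (-OH), whose atoms satisfy every constraint of the query, so the pattern matches.

Yes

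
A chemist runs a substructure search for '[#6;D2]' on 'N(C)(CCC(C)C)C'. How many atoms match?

2

Check the 8 heavy atoms by environment: 2× C (D2) → match; 1× N (D3) → no; 4× C (D1) → no; 1× C (D3) → no.
That gives 2 matching atoms.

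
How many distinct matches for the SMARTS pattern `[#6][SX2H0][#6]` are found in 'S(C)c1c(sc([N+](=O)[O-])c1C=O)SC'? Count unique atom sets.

[#6][SX2H0][#6] is the SMARTS for a thioether: an aliphatic sulfur bridging two carbons with no H on the sulfur.
The molecule carries 2 separate instances of a methylthio ether (-SCH3) meeting every constraint; each maps to a distinct set of atoms, giving 2 matches.

2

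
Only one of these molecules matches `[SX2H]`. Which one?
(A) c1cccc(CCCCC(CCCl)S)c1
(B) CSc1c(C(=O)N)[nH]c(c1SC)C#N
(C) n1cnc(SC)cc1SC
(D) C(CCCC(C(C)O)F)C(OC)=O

A

[SX2H] describes an aliphatic sulfur with two connections, one being H (a thiol).
(A) contains a thiol (-SH), which satisfies every atom and bond constraint.
(B) has a methylthio ether (-SCH3) but the sulfur has H0 (bonded to two carbons), not H1.
(C) has a methylthio ether (-SCH3) but the sulfur has H0 (bonded to two carbons), not H1.
(D) has a hydroxyl group (-OH) but it is an -OH, not an -SH.
So the answer is (A).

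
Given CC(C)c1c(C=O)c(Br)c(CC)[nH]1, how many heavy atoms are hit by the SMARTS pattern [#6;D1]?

3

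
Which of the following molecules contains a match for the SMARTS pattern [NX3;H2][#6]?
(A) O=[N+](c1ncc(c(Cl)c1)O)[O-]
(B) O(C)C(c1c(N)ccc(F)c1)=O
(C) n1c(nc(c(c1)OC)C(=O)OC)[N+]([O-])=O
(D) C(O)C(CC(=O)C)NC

[NX3;H2][#6] describes a trivalent nitrogen with two H attached to carbon (a primary amine).
(A) has a nitro group (-[N+](=O)[O-]) but the nitrogen is [N+] with no H, not NX3H2.
(B) contains a primary amino group (-NH2), which satisfies every atom and bond constraint.
(C) has a nitro group (-[N+](=O)[O-]) but the nitrogen is [N+] with no H, not NX3H2.
(D) has an N-methylamino group (-NHCH3) but the nitrogen bears two carbons and only one H (H1), not H2.
So the answer is (B).

B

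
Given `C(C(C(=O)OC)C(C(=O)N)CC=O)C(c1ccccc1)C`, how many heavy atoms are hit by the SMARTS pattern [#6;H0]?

3

The query [#6;H0] means: any carbon with no attached hydrogen.
Check the 21 heavy atoms by environment: 2× C (H2) → no; 4× C (H1) → no; 2× C (H3) → no; 2× C (H0) → match; 4× O (H0) → no; 1× c (aromatic, H0) → match; 5× c (aromatic, H1) → no; 1× N (H2) → no.
Summing the matching environments: 2 + 1 = 3 matching atoms.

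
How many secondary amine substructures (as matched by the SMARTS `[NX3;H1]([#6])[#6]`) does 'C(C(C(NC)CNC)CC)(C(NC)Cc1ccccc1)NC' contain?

4

[NX3;H1]([#6])[#6] is the SMARTS for a secondary amine: a trivalent nitrogen with one H, bonded to two carbons.
The molecule carries 4 separate instances of an N-methylamino group (-NHCH3) meeting every constraint; each maps to a distinct set of atoms, giving 4 matches.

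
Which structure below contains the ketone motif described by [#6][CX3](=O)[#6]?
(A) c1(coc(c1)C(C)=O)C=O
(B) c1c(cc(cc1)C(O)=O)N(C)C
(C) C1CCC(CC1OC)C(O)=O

A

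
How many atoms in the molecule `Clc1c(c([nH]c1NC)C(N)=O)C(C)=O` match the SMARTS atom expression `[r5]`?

5

Check the 14 heavy atoms by environment: 1× n (aromatic, in 5-ring) → match; 4× c (aromatic, in 5-ring) → match; 1× Cl (acyclic) → no; 4× C (acyclic) → no; 2× O (acyclic) → no; 2× N (acyclic) → no.
Summing the matching environments: 1 + 4 = 5 matching atoms.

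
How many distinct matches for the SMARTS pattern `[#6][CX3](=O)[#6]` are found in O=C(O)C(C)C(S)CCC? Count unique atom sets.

[#6][CX3](=O)[#6] is the SMARTS for a ketone: a carbonyl carbon (no H) flanked by two carbons.
The molecule has a carboxylic acid group (-C(=O)OH), but one neighbour of the carbonyl carbon is O, not C; nothing else fits, so there are 0 matches.

0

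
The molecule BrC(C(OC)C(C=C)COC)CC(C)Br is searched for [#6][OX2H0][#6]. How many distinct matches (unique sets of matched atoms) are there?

[#6][OX2H0][#6] is the SMARTS for an ether: an aliphatic oxygen bridging two carbons with no H on the oxygen.
The molecule carries 2 separate instances of a methoxy ether (-OCH3) meeting every constraint; each maps to a distinct set of atoms, giving 2 matches.

2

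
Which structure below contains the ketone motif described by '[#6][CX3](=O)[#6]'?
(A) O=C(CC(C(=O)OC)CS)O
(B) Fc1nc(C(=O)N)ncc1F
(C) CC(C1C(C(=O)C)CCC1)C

C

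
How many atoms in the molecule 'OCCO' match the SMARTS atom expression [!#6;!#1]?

2

The query [!#6;!#1] means: not carbon and not hydrogen — any heteroatom.
Check the 4 heavy atoms by environment: 2× C → no; 2× O → match.
That gives 2 matching atoms.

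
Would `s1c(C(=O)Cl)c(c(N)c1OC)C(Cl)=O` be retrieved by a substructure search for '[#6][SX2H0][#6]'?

The pattern [#6][SX2H0][#6] describes an aliphatic sulfur bridging two carbons with no H on the sulfur — a thioether.
The closest candidate here is a methoxy ether (-OCH3), but the bridging atom is O, not S. No other fragment satisfies the full query, so there is no match.

No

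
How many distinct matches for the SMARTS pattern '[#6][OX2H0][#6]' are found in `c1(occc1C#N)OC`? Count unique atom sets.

[#6][OX2H0][#6] is the SMARTS for an ether: an aliphatic oxygen bridging two carbons with no H on the oxygen.
Exactly one fragment in the molecule meets all constraints, giving 1 match.

1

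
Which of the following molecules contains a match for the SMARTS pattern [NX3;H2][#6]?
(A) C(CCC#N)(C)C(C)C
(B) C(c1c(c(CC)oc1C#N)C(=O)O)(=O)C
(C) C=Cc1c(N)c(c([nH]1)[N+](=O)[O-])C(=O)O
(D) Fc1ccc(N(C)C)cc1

C

[NX3;H2][#6] describes a trivalent nitrogen with two H attached to carbon (a primary amine).
(A) has a nitrile (-C#N) but the nitrogen is NX1 (triple-bonded), not NX3 with two H.
(B) has a nitrile (-C#N) but the nitrogen is NX1 (triple-bonded), not NX3 with two H.
(C) contains a primary amino group (-NH2), which satisfies every atom and bond constraint.
(D) has a dimethylamino group (-N(CH3)2) but the nitrogen has H0, not H2.
So the answer is (C).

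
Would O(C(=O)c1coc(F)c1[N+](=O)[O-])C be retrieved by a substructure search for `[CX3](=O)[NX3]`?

The pattern [CX3](=O)[NX3] describes a carbonyl carbon bonded to a trivalent nitrogen — an amide.
The closest candidate here is a methyl-ester group (-C(=O)OCH3), but the carbonyl is bonded to O, not to an NX3 nitrogen. No other fragment satisfies the full query, so there is no match.

No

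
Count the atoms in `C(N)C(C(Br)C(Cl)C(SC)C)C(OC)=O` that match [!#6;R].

0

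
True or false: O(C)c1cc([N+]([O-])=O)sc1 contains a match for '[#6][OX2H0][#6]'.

The pattern [#6][OX2H0][#6] describes an aliphatic oxygen bridging two carbons with no H on the oxygen — an ether.
The molecule carries a methoxy ether (-OCH3), whose atoms satisfy every constraint of the query, so the pattern matches.

True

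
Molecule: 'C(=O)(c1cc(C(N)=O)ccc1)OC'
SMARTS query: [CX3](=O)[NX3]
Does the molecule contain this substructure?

The pattern [CX3](=O)[NX3] describes a carbonyl carbon bonded to a trivalent nitrogen — an amide.
The molecule carries a primary amide (-C(=O)NH2), whose atoms satisfy every constraint of the query, so the pattern matches.

Yes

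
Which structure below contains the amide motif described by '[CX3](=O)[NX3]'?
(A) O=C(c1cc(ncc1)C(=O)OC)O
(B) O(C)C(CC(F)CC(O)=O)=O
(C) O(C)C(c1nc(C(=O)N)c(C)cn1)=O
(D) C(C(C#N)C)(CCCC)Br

C

[CX3](=O)[NX3] describes a carbonyl carbon bonded to a trivalent nitrogen (an amide).
(A) has a methyl-ester group (-C(=O)OCH3) but the carbonyl is bonded to O, not to an NX3 nitrogen.
(B) has a carboxylic acid group (-C(=O)OH) but the carbonyl is bonded to O, not to an NX3 nitrogen.
(C) contains a primary amide (-C(=O)NH2), which satisfies every atom and bond constraint.
(D) has a nitrile (-C#N) but the nitrile N is NX1 (triple-bonded), not NX3.
So the answer is (C).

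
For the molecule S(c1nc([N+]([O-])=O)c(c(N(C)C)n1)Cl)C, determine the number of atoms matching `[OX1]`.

2

The query [OX1] means: aliphatic oxygen with one total connection — typically a carbonyl =O or an oxide.
Check the 15 heavy atoms by environment: 2× n (aromatic, X2) → no; 4× c (aromatic, X3) → no; 1× N (charge +1, X3) → no; 1× O (charge -1, X1) → match; 1× O (X1) → match; 1× N (X3) → no; 3× C (X4) → no; 1× Cl (X1) → no; 1× S (X2) → no.
Summing the matching environments: 1 + 1 = 2 matching atoms.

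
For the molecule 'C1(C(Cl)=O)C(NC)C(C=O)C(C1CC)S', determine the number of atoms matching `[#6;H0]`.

The query [#6;H0] means: any carbon with no attached hydrogen.
Check the 15 heavy atoms by environment: 6× C (H1) → no; 1× C (H2) → no; 2× C (H3) → no; 1× C (H0) → match; 2× O (H0) → no; 1× Cl (H0) → no; 1× S (H1) → no; 1× N (H1) → no.
That gives 1 matching atom.

1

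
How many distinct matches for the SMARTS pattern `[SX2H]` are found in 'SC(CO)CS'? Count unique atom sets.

[SX2H] is the SMARTS for a thiol: an aliphatic sulfur with two connections, one being H.
The molecule carries 2 separate instances of a thiol (-SH) meeting every constraint; each maps to a distinct set of atoms, giving 2 matches.

2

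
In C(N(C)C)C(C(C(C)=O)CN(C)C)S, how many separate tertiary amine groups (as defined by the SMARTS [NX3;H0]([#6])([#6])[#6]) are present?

[NX3;H0]([#6])([#6])[#6] is the SMARTS for a tertiary amine: a trivalent nitrogen with no H, bonded to three carbons.
The molecule carries 2 separate instances of a dimethylamino group (-N(CH3)2) meeting every constraint; each maps to a distinct set of atoms, giving 2 matches.

2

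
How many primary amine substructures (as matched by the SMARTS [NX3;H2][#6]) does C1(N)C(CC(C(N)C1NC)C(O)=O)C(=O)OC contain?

2

[NX3;H2][#6] is the SMARTS for a primary amine: a trivalent nitrogen with two H attached to carbon.
The molecule carries 2 separate instances of a primary amino group (-NH2) meeting every constraint; each maps to a distinct set of atoms, giving 2 matches.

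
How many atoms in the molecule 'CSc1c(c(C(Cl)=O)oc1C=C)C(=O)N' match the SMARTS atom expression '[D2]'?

Check the 15 heavy atoms by environment: 1× o (aromatic, D2) → match; 4× c (aromatic, D3) → no; 2× C (D3) → no; 2× O (D1) → no; 1× Cl (D1) → no; 1× N (D1) → no; 1× S (D2) → match; 2× C (D1) → no; 1× C (D2) → match.
Summing the matching environments: 1 + 1 + 1 = 3 matching atoms.

3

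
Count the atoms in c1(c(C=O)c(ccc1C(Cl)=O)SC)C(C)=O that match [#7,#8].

3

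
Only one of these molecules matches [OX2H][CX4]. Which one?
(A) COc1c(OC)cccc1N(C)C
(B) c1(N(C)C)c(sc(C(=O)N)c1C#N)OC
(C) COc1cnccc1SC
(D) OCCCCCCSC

[OX2H][CX4] describes a hydroxyl oxygen bound to an sp3 (X4) carbon (an aliphatic alcohol).
(A) has a methoxy ether (-OCH3) but the oxygen has H0 (ether), not H1.
(B) has a methoxy ether (-OCH3) but the oxygen has H0 (ether), not H1.
(C) has a methoxy ether (-OCH3) but the oxygen has H0 (ether), not H1.
(D) contains a hydroxyl group (-OH), which satisfies every atom and bond constraint.
So the answer is (D).

D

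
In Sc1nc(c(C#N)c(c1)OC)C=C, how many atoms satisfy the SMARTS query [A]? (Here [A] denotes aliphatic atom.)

Check the 13 heavy atoms by environment: 1× n (aromatic) → no; 5× c (aromatic) → no; 1× O → match; 4× C → match; 1× N → match; 1× S → match.
Summing the matching environments: 1 + 4 + 1 + 1 = 7 matching atoms.

7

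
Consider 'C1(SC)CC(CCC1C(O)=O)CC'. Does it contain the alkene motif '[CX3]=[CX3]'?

The pattern [CX3]=[CX3] describes a non-aromatic C=C double bond between two sp2 carbons — an alkene.
The closest candidate here is an ethyl group (-CH2CH3), but its C-C bond is a single bond between CX4 carbons, not CX3=CX3. No other fragment satisfies the full query, so there is no match.

No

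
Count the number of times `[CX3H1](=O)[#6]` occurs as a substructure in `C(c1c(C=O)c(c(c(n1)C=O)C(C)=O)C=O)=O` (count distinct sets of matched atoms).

4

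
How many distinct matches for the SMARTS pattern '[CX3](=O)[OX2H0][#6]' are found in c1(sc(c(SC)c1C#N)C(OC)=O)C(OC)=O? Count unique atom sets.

2

[CX3](=O)[OX2H0][#6] is the SMARTS for an ester: a carbonyl carbon bonded to an oxygen that is itself bonded to carbon (no H on that O).
The molecule carries 2 separate instances of a methyl-ester group (-C(=O)OCH3) meeting every constraint; each maps to a distinct set of atoms, giving 2 matches.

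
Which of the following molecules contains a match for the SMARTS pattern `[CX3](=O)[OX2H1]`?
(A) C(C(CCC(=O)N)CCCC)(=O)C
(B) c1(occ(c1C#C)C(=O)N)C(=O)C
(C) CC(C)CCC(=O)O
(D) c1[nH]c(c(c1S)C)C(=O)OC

C

[CX3](=O)[OX2H1] describes an sp2 carbon double-bonded to O and single-bonded to an -OH oxygen (a carboxylic acid).
(A) has a primary amide (-C(=O)NH2) but the carbonyl is bonded to N, not to an -OH oxygen.
(B) has a primary amide (-C(=O)NH2) but the carbonyl is bonded to N, not to an -OH oxygen.
(C) contains a carboxylic acid group (-C(=O)OH), which satisfies every atom and bond constraint.
(D) has a methyl-ester group (-C(=O)OCH3) but the singly-bonded O has no H (OX2H0, not OX2H1).
So the answer is (C).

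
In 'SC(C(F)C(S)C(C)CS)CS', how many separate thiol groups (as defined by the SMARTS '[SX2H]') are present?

[SX2H] is the SMARTS for a thiol: an aliphatic sulfur with two connections, one being H.
The molecule carries 4 separate instances of a thiol (-SH) meeting every constraint; each maps to a distinct set of atoms, giving 4 matches.

4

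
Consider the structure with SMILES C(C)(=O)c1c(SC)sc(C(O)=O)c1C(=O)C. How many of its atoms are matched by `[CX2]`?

0

Check the 16 heavy atoms by environment: 1× s (aromatic, X2) → no; 4× c (aromatic, X3) → no; 3× C (X3) → no; 3× O (X1) → no; 3× C (X4) → no; 1× S (X2) → no; 1× O (X2) → no.
No environment satisfies the query, so 0 matching atoms.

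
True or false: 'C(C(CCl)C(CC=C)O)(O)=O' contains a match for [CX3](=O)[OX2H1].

The pattern [CX3](=O)[OX2H1] describes an sp2 carbon double-bonded to O and single-bonded to an -OH oxygen — a carboxylic acid.
The molecule carries a carboxylic acid group (-C(=O)OH), whose atoms satisfy every constraint of the query, so the pattern matches.

True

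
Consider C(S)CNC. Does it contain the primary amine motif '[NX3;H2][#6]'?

No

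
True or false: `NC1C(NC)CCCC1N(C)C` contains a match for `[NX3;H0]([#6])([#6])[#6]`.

True

The pattern [NX3;H0]([#6])([#6])[#6] describes a trivalent nitrogen with no H, bonded to three carbons — a tertiary amine.
The molecule carries a dimethylamino group (-N(CH3)2), whose atoms satisfy every constraint of the query, so the pattern matches.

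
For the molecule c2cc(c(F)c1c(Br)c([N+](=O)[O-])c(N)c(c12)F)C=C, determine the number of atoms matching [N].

2

Check the 19 heavy atoms by environment: 10× c (aromatic) → no; 2× F → no; 1× N (charge +1) → match; 1× O (charge -1) → no; 1× O → no; 1× N → match; 1× Br → no; 2× C → no.
Summing the matching environments: 1 + 1 = 2 matching atoms.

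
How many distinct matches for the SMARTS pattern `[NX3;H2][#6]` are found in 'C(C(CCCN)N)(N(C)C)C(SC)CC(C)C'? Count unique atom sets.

2

[NX3;H2][#6] is the SMARTS for a primary amine: a trivalent nitrogen with two H attached to carbon.
The molecule carries 2 separate instances of a primary amino group (-NH2) meeting every constraint; each maps to a distinct set of atoms, giving 2 matches.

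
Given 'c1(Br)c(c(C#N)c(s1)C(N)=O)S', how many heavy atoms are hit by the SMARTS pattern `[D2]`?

2

The query [D2] means: atom with exactly two heavy-atom neighbours.
Check the 12 heavy atoms by environment: 1× s (aromatic, D2) → match; 4× c (aromatic, D3) → no; 1× S (D1) → no; 1× C (D3) → no; 1× O (D1) → no; 2× N (D1) → no; 1× C (D2) → match; 1× Br (D1) → no.
Summing the matching environments: 1 + 1 = 2 matching atoms.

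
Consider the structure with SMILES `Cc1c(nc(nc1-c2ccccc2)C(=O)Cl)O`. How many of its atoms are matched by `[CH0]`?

1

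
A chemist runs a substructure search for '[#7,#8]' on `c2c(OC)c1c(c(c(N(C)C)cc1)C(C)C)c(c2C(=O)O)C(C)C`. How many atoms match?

4

Check the 24 heavy atoms by environment: 10× c (aromatic) → no; 10× C → no; 3× O → match; 1× N → match.
Summing the matching environments: 3 + 1 = 4 matching atoms.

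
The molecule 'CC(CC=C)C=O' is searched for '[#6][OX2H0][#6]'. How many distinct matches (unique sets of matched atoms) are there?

0

[#6][OX2H0][#6] is the SMARTS for an ether: an aliphatic oxygen bridging two carbons with no H on the oxygen.
No fragment in the molecule satisfies every constraint, giving 0 matches.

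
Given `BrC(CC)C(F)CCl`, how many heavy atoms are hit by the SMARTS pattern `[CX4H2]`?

2

The query [CX4H2] means: sp3 carbon (X4) with exactly two hydrogens.
Check the 8 heavy atoms by environment: 2× C (H2, X4) → match; 2× C (H1, X4) → no; 1× Br (H0, X1) → no; 1× F (H0, X1) → no; 1× Cl (H0, X1) → no; 1× C (H3, X4) → no.
That gives 2 matching atoms.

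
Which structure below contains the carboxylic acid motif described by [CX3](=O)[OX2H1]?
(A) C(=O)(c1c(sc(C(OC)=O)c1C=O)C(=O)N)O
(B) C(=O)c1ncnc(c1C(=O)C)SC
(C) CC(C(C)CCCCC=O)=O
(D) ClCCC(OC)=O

[CX3](=O)[OX2H1] describes an sp2 carbon double-bonded to O and single-bonded to an -OH oxygen (a carboxylic acid).
(A) contains a carboxylic acid group (-C(=O)OH), which satisfies every atom and bond constraint.
(B) has an aldehyde (-CHO) but there is no singly-bonded oxygen on the carbonyl carbon.
(C) has an aldehyde (-CHO) but there is no singly-bonded oxygen on the carbonyl carbon.
(D) has a methyl-ester group (-C(=O)OCH3) but the singly-bonded O has no H (OX2H0, not OX2H1).
So the answer is (A).

A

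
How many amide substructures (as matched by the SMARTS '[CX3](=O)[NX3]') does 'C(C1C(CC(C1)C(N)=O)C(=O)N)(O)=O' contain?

[CX3](=O)[NX3] is the SMARTS for an amide: a carbonyl carbon bonded to a trivalent nitrogen.
The molecule carries 2 separate instances of a primary amide (-C(=O)NH2) meeting every constraint; each maps to a distinct set of atoms, giving 2 matches.

2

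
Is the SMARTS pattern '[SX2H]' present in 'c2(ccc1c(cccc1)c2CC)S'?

Yes

The pattern [SX2H] describes an aliphatic sulfur with two connections, one being H — a thiol.
The molecule carries a thiol (-SH), whose atoms satisfy every constraint of the query, so the pattern matches.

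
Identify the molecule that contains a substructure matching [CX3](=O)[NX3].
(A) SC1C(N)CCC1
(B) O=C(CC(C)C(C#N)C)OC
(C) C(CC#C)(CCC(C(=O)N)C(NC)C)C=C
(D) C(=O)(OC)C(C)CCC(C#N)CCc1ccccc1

[CX3](=O)[NX3] describes a carbonyl carbon bonded to a trivalent nitrogen (an amide).
(A) has a primary amino group (-NH2) but the -NH2 is not attached to a carbonyl carbon.
(B) has a methyl-ester group (-C(=O)OCH3) but the carbonyl is bonded to O, not to an NX3 nitrogen.
(C) contains a primary amide (-C(=O)NH2), which satisfies every atom and bond constraint.
(D) has a methyl-ester group (-C(=O)OCH3) but the carbonyl is bonded to O, not to an NX3 nitrogen.
So the answer is (C).

C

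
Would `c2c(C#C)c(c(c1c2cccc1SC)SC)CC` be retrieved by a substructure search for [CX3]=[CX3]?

No

The pattern [CX3]=[CX3] describes a non-aromatic C=C double bond between two sp2 carbons — an alkene.
The closest candidate here is an ethyl group (-CH2CH3), but its C-C bond is a single bond between CX4 carbons, not CX3=CX3. No other fragment satisfies the full query, so there is no match.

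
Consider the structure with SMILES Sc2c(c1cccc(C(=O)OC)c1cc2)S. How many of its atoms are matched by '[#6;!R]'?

2

The query [#6;!R] means: carbon not in any ring.
Check the 16 heavy atoms by environment: 10× c (aromatic, in 6-ring) → no; 2× S (acyclic) → no; 2× C (acyclic) → match; 2× O (acyclic) → no.
That gives 2 matching atoms.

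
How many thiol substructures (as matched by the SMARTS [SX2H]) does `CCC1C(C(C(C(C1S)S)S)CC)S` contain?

[SX2H] is the SMARTS for a thiol: an aliphatic sulfur with two connections, one being H.
The molecule carries 4 separate instances of a thiol (-SH) meeting every constraint; each maps to a distinct set of atoms, giving 4 matches.

4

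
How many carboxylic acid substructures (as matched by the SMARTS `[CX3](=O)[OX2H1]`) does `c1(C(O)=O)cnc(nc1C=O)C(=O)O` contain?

2

[CX3](=O)[OX2H1] is the SMARTS for a carboxylic acid: an sp2 carbon double-bonded to O and single-bonded to an -OH oxygen.
The molecule carries 2 separate instances of a carboxylic acid group (-C(=O)OH) meeting every constraint; each maps to a distinct set of atoms, giving 2 matches.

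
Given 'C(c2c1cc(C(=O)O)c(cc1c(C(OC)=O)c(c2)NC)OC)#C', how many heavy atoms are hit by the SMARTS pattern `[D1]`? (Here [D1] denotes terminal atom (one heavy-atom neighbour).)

7

The query [D1] means: atom with exactly one heavy-atom neighbour (degree 1).
Check the 23 heavy atoms by environment: 7× c (aromatic, D3) → no; 3× c (aromatic, D2) → no; 2× O (D2) → no; 4× C (D1) → match; 2× C (D3) → no; 3× O (D1) → match; 1× N (D2) → no; 1× C (D2) → no.
Summing the matching environments: 4 + 3 = 7 matching atoms.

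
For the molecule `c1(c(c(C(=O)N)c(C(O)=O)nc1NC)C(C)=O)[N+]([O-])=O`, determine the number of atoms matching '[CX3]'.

3

Check the 20 heavy atoms by environment: 1× n (aromatic, X2) → no; 5× c (aromatic, X3) → no; 3× C (X3) → match; 4× O (X1) → no; 2× N (X3) → no; 1× O (X2) → no; 2× C (X4) → no; 1× N (charge +1, X3) → no; 1× O (charge -1, X1) → no.
That gives 3 matching atoms.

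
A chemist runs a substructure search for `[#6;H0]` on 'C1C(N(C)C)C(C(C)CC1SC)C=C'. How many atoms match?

The query [#6;H0] means: any carbon with no attached hydrogen.
Check the 14 heavy atoms by environment: 3× C (H2) → no; 5× C (H1) → no; 4× C (H3) → no; 1× S (H0) → no; 1× N (H0) → no.
No environment satisfies the query, so 0 matching atoms.

0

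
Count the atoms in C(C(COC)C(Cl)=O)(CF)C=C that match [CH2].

3

The query [CH2] means: aliphatic carbon with exactly two hydrogens.
Check the 12 heavy atoms by environment: 3× C (H2) → match; 3× C (H1) → no; 1× C (H0) → no; 2× O (H0) → no; 1× Cl (H0) → no; 1× F (H0) → no; 1× C (H3) → no.
That gives 3 matching atoms.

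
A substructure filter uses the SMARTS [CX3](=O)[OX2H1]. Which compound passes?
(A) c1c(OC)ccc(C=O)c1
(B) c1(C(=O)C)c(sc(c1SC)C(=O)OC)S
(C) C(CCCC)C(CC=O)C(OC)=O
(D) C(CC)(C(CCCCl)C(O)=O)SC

D

[CX3](=O)[OX2H1] describes an sp2 carbon double-bonded to O and single-bonded to an -OH oxygen (a carboxylic acid).
(A) has an aldehyde (-CHO) but there is no singly-bonded oxygen on the carbonyl carbon.
(B) has a methyl-ester group (-C(=O)OCH3) but the singly-bonded O has no H (OX2H0, not OX2H1).
(C) has an aldehyde (-CHO) but there is no singly-bonded oxygen on the carbonyl carbon.
(D) contains a carboxylic acid group (-C(=O)OH), which satisfies every atom and bond constraint.
So the answer is (D).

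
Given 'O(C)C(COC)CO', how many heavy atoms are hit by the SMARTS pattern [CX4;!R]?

5

The query [CX4;!R] means: aliphatic carbon with four total connections, not in a ring.
Check the 8 heavy atoms by environment: 5× C (X4, acyclic) → match; 3× O (X2, acyclic) → no.
That gives 5 matching atoms.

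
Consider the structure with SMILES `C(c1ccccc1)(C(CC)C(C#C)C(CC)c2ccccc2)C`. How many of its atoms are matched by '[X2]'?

2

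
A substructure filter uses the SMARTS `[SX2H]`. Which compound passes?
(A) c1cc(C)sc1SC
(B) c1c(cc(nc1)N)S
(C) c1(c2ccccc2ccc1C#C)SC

B

[SX2H] describes an aliphatic sulfur with two connections, one being H (a thiol).
(A) has a methylthio ether (-SCH3) but the sulfur has H0 (bonded to two carbons), not H1.
(B) contains a thiol (-SH), which satisfies every atom and bond constraint.
(C) has a methylthio ether (-SCH3) but the sulfur has H0 (bonded to two carbons), not H1.
So the answer is (B).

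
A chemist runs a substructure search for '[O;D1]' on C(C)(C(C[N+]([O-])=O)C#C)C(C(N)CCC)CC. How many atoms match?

The query [O;D1] means: aliphatic oxygen bonded to exactly one heavy atom.
Check the 17 heavy atoms by environment: 5× C (D2) → no; 4× C (D3) → no; 4× C (D1) → no; 1× N (D1) → no; 1× N (charge +1, D3) → no; 1× O (charge -1, D1) → match; 1× O (D1) → match.
Summing the matching environments: 1 + 1 = 2 matching atoms.

2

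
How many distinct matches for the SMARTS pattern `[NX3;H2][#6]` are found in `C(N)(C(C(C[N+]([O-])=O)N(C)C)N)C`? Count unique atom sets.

2

[NX3;H2][#6] is the SMARTS for a primary amine: a trivalent nitrogen with two H attached to carbon.
The molecule carries 2 separate instances of a primary amino group (-NH2) meeting every constraint; each maps to a distinct set of atoms, giving 2 matches.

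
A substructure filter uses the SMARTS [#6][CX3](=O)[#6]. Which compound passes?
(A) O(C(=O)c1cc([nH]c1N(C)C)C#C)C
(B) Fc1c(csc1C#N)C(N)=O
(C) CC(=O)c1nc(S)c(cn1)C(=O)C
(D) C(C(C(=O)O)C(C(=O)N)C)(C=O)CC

C

[#6][CX3](=O)[#6] describes a carbonyl carbon (no H) flanked by two carbons (a ketone).
(A) has a methyl-ester group (-C(=O)OCH3) but one neighbour of the carbonyl carbon is O, not C.
(B) has a primary amide (-C(=O)NH2) but one neighbour of the carbonyl carbon is N, not C.
(C) contains an acetyl/ketone group (-C(=O)CH3), which satisfies every atom and bond constraint.
(D) has a primary amide (-C(=O)NH2) but one neighbour of the carbonyl carbon is N, not C.
So the answer is (C).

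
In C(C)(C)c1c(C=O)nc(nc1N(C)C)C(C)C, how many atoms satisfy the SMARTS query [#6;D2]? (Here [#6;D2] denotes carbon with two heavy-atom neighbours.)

The query [#6;D2] means: any carbon bonded to exactly two heavy atoms.
Check the 17 heavy atoms by environment: 2× n (aromatic, D2) → no; 4× c (aromatic, D3) → no; 1× C (D2) → match; 1× O (D1) → no; 2× C (D3) → no; 6× C (D1) → no; 1× N (D3) → no.
That gives 1 matching atom.

1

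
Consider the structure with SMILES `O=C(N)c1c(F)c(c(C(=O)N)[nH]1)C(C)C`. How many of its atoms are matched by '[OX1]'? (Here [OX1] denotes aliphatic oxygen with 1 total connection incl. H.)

2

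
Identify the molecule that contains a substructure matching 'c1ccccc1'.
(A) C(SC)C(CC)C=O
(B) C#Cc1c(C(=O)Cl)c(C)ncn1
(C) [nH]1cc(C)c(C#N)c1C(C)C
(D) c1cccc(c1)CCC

D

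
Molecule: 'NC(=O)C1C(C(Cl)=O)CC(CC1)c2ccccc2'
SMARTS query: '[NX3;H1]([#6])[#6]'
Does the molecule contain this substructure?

The pattern [NX3;H1]([#6])[#6] describes a trivalent nitrogen with one H, bonded to two carbons — a secondary amine.
The closest candidate here is a primary amide (-C(=O)NH2), but the -C(=O)NH2 nitrogen has H2, not H1. No other fragment satisfies the full query, so there is no match.

No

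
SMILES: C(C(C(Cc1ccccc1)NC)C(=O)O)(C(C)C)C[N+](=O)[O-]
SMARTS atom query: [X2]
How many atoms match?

Check the 22 heavy atoms by environment: 9× C (X4) → no; 6× c (aromatic, X3) → no; 1× N (charge +1, X3) → no; 1× O (charge -1, X1) → no; 2× O (X1) → no; 1× C (X3) → no; 1× O (X2) → match; 1× N (X3) → no.
That gives 1 matching atom.

1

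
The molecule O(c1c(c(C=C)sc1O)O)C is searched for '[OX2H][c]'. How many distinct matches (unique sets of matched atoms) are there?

2

[OX2H][c] is the SMARTS for a phenol: a hydroxyl oxygen attached to an aromatic carbon.
The molecule carries 2 separate instances of a hydroxyl group (-OH) meeting every constraint; each maps to a distinct set of atoms, giving 2 matches.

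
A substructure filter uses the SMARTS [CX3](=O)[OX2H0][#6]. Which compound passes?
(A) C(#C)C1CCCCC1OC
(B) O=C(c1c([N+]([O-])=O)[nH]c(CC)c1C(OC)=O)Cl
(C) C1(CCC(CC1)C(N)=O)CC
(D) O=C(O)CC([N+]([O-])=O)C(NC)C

[CX3](=O)[OX2H0][#6] describes a carbonyl carbon bonded to an oxygen that is itself bonded to carbon (no H on that O) (an ester).
(A) has a methoxy ether (-OCH3) but the ether oxygen is not adjacent to a C=O carbon.
(B) contains a methyl-ester group (-C(=O)OCH3), which satisfies every atom and bond constraint.
(C) has a primary amide (-C(=O)NH2) but the carbonyl is bonded to N, not to an O-C linkage.
(D) has a carboxylic acid group (-C(=O)OH) but the singly-bonded O carries H (OX2H1, not H0).
So the answer is (B).

B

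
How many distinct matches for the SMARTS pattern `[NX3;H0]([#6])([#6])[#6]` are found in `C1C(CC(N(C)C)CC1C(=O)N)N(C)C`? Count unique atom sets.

2

[NX3;H0]([#6])([#6])[#6] is the SMARTS for a tertiary amine: a trivalent nitrogen with no H, bonded to three carbons.
The molecule carries 2 separate instances of a dimethylamino group (-N(CH3)2) meeting every constraint; each maps to a distinct set of atoms, giving 2 matches.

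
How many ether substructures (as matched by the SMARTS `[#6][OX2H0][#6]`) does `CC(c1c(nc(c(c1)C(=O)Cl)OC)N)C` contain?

[#6][OX2H0][#6] is the SMARTS for an ether: an aliphatic oxygen bridging two carbons with no H on the oxygen.
Exactly one fragment in the molecule meets all constraints, giving 1 match.

1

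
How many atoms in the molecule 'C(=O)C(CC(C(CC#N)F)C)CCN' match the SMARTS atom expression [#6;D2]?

The query [#6;D2] means: any carbon bonded to exactly two heavy atoms.
Check the 14 heavy atoms by environment: 6× C (D2) → match; 3× C (D3) → no; 1× C (D1) → no; 1× F (D1) → no; 2× N (D1) → no; 1× O (D1) → no.
That gives 6 matching atoms.

6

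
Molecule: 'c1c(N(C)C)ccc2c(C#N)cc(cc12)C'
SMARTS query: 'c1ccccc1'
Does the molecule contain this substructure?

Yes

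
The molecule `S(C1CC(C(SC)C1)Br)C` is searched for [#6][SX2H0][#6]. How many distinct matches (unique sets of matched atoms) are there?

[#6][SX2H0][#6] is the SMARTS for a thioether: an aliphatic sulfur bridging two carbons with no H on the sulfur.
The molecule carries 2 separate instances of a methylthio ether (-SCH3) meeting every constraint; each maps to a distinct set of atoms, giving 2 matches.

2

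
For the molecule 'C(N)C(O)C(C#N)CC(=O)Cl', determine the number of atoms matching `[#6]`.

6

Check the 11 heavy atoms by environment: 6× C → match; 2× N → no; 2× O → no; 1× Cl → no.
That gives 6 matching atoms.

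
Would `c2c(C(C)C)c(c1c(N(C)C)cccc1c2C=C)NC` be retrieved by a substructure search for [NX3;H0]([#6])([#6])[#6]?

Yes

The pattern [NX3;H0]([#6])([#6])[#6] describes a trivalent nitrogen with no H, bonded to three carbons — a tertiary amine.
The molecule carries a dimethylamino group (-N(CH3)2), whose atoms satisfy every constraint of the query, so the pattern matches.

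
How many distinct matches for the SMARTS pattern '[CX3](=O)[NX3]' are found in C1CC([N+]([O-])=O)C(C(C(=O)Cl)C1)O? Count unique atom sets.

0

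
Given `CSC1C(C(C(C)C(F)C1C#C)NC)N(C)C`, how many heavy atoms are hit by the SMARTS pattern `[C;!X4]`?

Check the 17 heavy atoms by environment: 11× C (X4) → no; 2× N (X3) → no; 2× C (X2) → match; 1× F (X1) → no; 1× S (X2) → no.
That gives 2 matching atoms.

2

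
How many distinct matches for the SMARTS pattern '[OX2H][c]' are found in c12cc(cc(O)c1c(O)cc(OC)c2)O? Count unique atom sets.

3

[OX2H][c] is the SMARTS for a phenol: a hydroxyl oxygen attached to an aromatic carbon.
The molecule carries 3 separate instances of a hydroxyl group (-OH) meeting every constraint; each maps to a distinct set of atoms, giving 3 matches.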